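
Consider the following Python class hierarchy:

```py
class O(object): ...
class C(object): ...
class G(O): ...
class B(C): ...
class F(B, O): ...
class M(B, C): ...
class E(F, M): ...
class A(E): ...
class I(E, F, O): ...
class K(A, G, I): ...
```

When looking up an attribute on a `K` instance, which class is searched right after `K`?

A

L[K] = K + merge(L[A], L[G], L[I], [A G I])
  take A:  [A E F M B C O object] + [G O object] + [I E F M B C O object] + [A G I]
  take G:  [E F M B C O object] + [G O object] + [I E F M B C O object] + [G I]
  take I:  [E F M B C O object] + [O object] + [I E F M B C O object] + [I]
  take E:  [E F M B C O object] + [O object] + [E F M B C O object]
  take F:  [F M B C O object] + [O object] + [F M B C O object]
  take M:  [M B C O object] + [O object] + [M B C O object]
  take B:  [B C O object] + [O object] + [B C O object]
  take C:  [C O object] + [O object] + [C O object]
  take O:  [O object] + [O object] + [O object]
  take object:  [object] + [object] + [object]
MRO: K A G I E F M B C O object
K is at position 0; next is A.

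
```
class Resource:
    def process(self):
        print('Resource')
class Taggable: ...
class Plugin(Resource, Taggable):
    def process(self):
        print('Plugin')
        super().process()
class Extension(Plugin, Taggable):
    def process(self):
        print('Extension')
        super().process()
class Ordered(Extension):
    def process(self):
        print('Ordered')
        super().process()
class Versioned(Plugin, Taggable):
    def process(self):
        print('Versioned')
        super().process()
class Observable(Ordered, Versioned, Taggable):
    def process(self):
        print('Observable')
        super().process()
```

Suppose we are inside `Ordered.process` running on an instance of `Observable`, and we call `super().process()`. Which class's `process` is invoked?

L[Observable] = Observable + merge(L[Ordered], L[Versioned], L[Taggable], [Ordered Versioned Taggable])
  take Ordered:  [Ordered Extension Plugin Resource Taggable object] + [Versioned Plugin Resource Taggable object] + [Taggable object] + [Ordered Versioned Taggable]
  take Extension:  [Extension Plugin Resource Taggable object] + [Versioned Plugin Resource Taggable object] + [Taggable object] + [Versioned Taggable]
  take Versioned:  [Plugin Resource Taggable object] + [Versioned Plugin Resource Taggable object] + [Taggable object] + [Versioned Taggable]
  take Plugin:  [Plugin Resource Taggable object] + [Plugin Resource Taggable object] + [Taggable object] + [Taggable]
  take Resource:  [Resource Taggable object] + [Resource Taggable object] + [Taggable object] + [Taggable]
  take Taggable:  [Taggable object] + [Taggable object] + [Taggable object] + [Taggable]
  take object:  [object] + [object] + [object]
MRO: Observable Ordered Extension Versioned Plugin Resource Taggable object
super() in Ordered.process on a Observable instance goes to the class after Ordered in Observable's MRO: Extension.

Extension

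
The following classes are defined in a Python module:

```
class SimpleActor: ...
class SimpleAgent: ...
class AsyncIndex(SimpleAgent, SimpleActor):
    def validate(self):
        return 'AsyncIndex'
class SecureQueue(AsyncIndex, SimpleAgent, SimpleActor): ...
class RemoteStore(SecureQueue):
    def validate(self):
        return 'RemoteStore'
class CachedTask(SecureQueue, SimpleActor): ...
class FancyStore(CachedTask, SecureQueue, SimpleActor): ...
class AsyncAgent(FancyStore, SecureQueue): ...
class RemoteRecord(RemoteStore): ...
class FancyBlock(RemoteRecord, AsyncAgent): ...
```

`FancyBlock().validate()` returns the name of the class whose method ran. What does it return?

L[FancyBlock] = FancyBlock + merge(L[RemoteRecord], L[AsyncAgent], [RemoteRecord AsyncAgent])
  take RemoteRecord:  [RemoteRecord RemoteStore SecureQueue AsyncIndex SimpleAgent SimpleActor object] + [AsyncAgent FancyStore CachedTask SecureQueue AsyncIndex SimpleAgent SimpleActor object] + [RemoteRecord AsyncAgent]
  take RemoteStore:  [RemoteStore SecureQueue AsyncIndex SimpleAgent SimpleActor object] + [AsyncAgent FancyStore CachedTask SecureQueue AsyncIndex SimpleAgent SimpleActor object] + [AsyncAgent]
  take AsyncAgent:  [SecureQueue AsyncIndex SimpleAgent SimpleActor object] + [AsyncAgent FancyStore CachedTask SecureQueue AsyncIndex SimpleAgent SimpleActor object] + [AsyncAgent]
  take FancyStore:  [SecureQueue AsyncIndex SimpleAgent SimpleActor object] + [FancyStore CachedTask SecureQueue AsyncIndex SimpleAgent SimpleActor object]
  take CachedTask:  [SecureQueue AsyncIndex SimpleAgent SimpleActor object] + [CachedTask SecureQueue AsyncIndex SimpleAgent SimpleActor object]
  take SecureQueue:  [SecureQueue AsyncIndex SimpleAgent SimpleActor object] + [SecureQueue AsyncIndex SimpleAgent SimpleActor object]
  take AsyncIndex:  [AsyncIndex SimpleAgent SimpleActor object] + [AsyncIndex SimpleAgent SimpleActor object]
  take SimpleAgent:  [SimpleAgent SimpleActor object] + [SimpleAgent SimpleActor object]
  take SimpleActor:  [SimpleActor object] + [SimpleActor object]
  take object:  [object] + [object]
MRO: FancyBlock RemoteRecord RemoteStore AsyncAgent FancyStore CachedTask SecureQueue AsyncIndex SimpleAgent SimpleActor object
validate is defined in: AsyncIndex, RemoteStore. First along the MRO is RemoteStore.

RemoteStore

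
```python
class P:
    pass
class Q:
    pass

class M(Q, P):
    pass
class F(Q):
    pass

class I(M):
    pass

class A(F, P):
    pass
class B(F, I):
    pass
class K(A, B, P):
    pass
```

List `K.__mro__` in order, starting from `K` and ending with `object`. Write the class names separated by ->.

K -> A -> B -> F -> I -> M -> Q -> P -> object

L[K] = K + merge(L[A], L[B], L[P], [A B P])
  take A:  [A F Q P object] + [B F I M Q P object] + [P object] + [A B P]
  take B:  [F Q P object] + [B F I M Q P object] + [P object] + [B P]
  take F:  [F Q P object] + [F I M Q P object] + [P object] + [P]
  take I:  [Q P object] + [I M Q P object] + [P object] + [P]
  take M:  [Q P object] + [M Q P object] + [P object] + [P]
  take Q:  [Q P object] + [Q P object] + [P object] + [P]
  take P:  [P object] + [P object] + [P object] + [P]
  take object:  [object] + [object] + [object]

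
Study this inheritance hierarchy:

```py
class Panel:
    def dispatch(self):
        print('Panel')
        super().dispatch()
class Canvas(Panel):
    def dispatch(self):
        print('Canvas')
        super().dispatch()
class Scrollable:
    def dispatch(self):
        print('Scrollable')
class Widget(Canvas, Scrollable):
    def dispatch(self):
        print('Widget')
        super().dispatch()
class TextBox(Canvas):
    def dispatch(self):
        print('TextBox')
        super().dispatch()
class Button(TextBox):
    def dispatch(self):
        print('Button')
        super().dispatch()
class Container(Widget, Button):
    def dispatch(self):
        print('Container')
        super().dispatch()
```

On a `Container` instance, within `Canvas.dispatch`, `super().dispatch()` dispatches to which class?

L[Container] = Container + merge(L[Widget], L[Button], [Widget Button])
  take Widget:  [Widget Canvas Panel Scrollable object] + [Button TextBox Canvas Panel object] + [Widget Button]
  take Button:  [Canvas Panel Scrollable object] + [Button TextBox Canvas Panel object] + [Button]
  take TextBox:  [Canvas Panel Scrollable object] + [TextBox Canvas Panel object]
  take Canvas:  [Canvas Panel Scrollable object] + [Canvas Panel object]
  take Panel:  [Panel Scrollable object] + [Panel object]
  take Scrollable:  [Scrollable object] + [object]
  take object:  [object] + [object]
MRO: Container Widget Button TextBox Canvas Panel Scrollable object
super() in Canvas.dispatch on a Container instance goes to the class after Canvas in Container's MRO: Panel.

Panel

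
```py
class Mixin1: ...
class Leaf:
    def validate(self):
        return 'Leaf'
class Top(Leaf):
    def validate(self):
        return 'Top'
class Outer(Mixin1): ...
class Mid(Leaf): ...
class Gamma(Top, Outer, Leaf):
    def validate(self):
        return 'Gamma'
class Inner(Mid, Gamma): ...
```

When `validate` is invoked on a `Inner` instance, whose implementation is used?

L[Inner] = Inner + merge(L[Mid], L[Gamma], [Mid Gamma])
  take Mid:  [Mid Leaf object] + [Gamma Top Outer Leaf Mixin1 object] + [Mid Gamma]
  take Gamma:  [Leaf object] + [Gamma Top Outer Leaf Mixin1 object] + [Gamma]
  take Top:  [Leaf object] + [Top Outer Leaf Mixin1 object]
  take Outer:  [Leaf object] + [Outer Leaf Mixin1 object]
  take Leaf:  [Leaf object] + [Leaf Mixin1 object]
  take Mixin1:  [object] + [Mixin1 object]
  take object:  [object] + [object]
MRO: Inner Mid Gamma Top Outer Leaf Mixin1 object
validate is defined in: Gamma, Leaf, Top. First along the MRO is Gamma.

Gamma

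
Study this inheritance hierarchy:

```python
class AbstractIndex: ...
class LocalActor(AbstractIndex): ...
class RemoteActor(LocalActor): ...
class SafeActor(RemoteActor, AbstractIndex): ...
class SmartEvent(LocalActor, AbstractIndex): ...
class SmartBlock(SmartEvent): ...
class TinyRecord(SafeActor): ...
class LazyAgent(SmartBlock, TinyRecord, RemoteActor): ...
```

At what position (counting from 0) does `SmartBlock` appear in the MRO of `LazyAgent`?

1

L[LazyAgent] = LazyAgent + merge(L[SmartBlock], L[TinyRecord], L[RemoteActor], [SmartBlock TinyRecord RemoteActor])
  take SmartBlock:  [SmartBlock SmartEvent LocalActor AbstractIndex object] + [TinyRecord SafeActor RemoteActor LocalActor AbstractIndex object] + [RemoteActor LocalActor AbstractIndex object] + [SmartBlock TinyRecord RemoteActor]
  take SmartEvent:  [SmartEvent LocalActor AbstractIndex object] + [TinyRecord SafeActor RemoteActor LocalActor AbstractIndex object] + [RemoteActor LocalActor AbstractIndex object] + [TinyRecord RemoteActor]
  take TinyRecord:  [LocalActor AbstractIndex object] + [TinyRecord SafeActor RemoteActor LocalActor AbstractIndex object] + [RemoteActor LocalActor AbstractIndex object] + [TinyRecord RemoteActor]
  take SafeActor:  [LocalActor AbstractIndex object] + [SafeActor RemoteActor LocalActor AbstractIndex object] + [RemoteActor LocalActor AbstractIndex object] + [RemoteActor]
  take RemoteActor:  [LocalActor AbstractIndex object] + [RemoteActor LocalActor AbstractIndex object] + [RemoteActor LocalActor AbstractIndex object] + [RemoteActor]
  take LocalActor:  [LocalActor AbstractIndex object] + [LocalActor AbstractIndex object] + [LocalActor AbstractIndex object]
  take AbstractIndex:  [AbstractIndex object] + [AbstractIndex object] + [AbstractIndex object]
  take object:  [object] + [object] + [object]
MRO: LazyAgent SmartBlock SmartEvent TinyRecord SafeActor RemoteActor LocalActor AbstractIndex object
SmartBlock sits at index 1.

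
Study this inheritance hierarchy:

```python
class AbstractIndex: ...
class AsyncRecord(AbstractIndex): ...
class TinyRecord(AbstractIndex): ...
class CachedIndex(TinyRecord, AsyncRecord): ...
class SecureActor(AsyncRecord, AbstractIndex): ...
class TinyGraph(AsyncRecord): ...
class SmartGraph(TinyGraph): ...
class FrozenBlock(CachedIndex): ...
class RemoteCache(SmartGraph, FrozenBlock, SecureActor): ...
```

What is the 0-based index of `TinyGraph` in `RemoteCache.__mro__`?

2

L[RemoteCache] = RemoteCache + merge(L[SmartGraph], L[FrozenBlock], L[SecureActor], [SmartGraph FrozenBlock SecureActor])
  take SmartGraph:  [SmartGraph TinyGraph AsyncRecord AbstractIndex object] + [FrozenBlock CachedIndex TinyRecord AsyncRecord AbstractIndex object] + [SecureActor AsyncRecord AbstractIndex object] + [SmartGraph FrozenBlock SecureActor]
  take TinyGraph:  [TinyGraph AsyncRecord AbstractIndex object] + [FrozenBlock CachedIndex TinyRecord AsyncRecord AbstractIndex object] + [SecureActor AsyncRecord AbstractIndex object] + [FrozenBlock SecureActor]
  take FrozenBlock:  [AsyncRecord AbstractIndex object] + [FrozenBlock CachedIndex TinyRecord AsyncRecord AbstractIndex object] + [SecureActor AsyncRecord AbstractIndex object] + [FrozenBlock SecureActor]
  take CachedIndex:  [AsyncRecord AbstractIndex object] + [CachedIndex TinyRecord AsyncRecord AbstractIndex object] + [SecureActor AsyncRecord AbstractIndex object] + [SecureActor]
  take TinyRecord:  [AsyncRecord AbstractIndex object] + [TinyRecord AsyncRecord AbstractIndex object] + [SecureActor AsyncRecord AbstractIndex object] + [SecureActor]
  take SecureActor:  [AsyncRecord AbstractIndex object] + [AsyncRecord AbstractIndex object] + [SecureActor AsyncRecord AbstractIndex object] + [SecureActor]
  take AsyncRecord:  [AsyncRecord AbstractIndex object] + [AsyncRecord AbstractIndex object] + [AsyncRecord AbstractIndex object]
  take AbstractIndex:  [AbstractIndex object] + [AbstractIndex object] + [AbstractIndex object]
  take object:  [object] + [object] + [object]
MRO: RemoteCache SmartGraph TinyGraph FrozenBlock CachedIndex TinyRecord SecureActor AsyncRecord AbstractIndex object
TinyGraph sits at index 2.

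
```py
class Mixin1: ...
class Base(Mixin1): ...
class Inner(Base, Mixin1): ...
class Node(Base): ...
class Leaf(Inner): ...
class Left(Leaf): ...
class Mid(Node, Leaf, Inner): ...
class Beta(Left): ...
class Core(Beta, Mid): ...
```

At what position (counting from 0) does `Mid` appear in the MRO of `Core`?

3

L[Core] = Core + merge(L[Beta], L[Mid], [Beta Mid])
  take Beta:  [Beta Left Leaf Inner Base Mixin1 object] + [Mid Node Leaf Inner Base Mixin1 object] + [Beta Mid]
  take Left:  [Left Leaf Inner Base Mixin1 object] + [Mid Node Leaf Inner Base Mixin1 object] + [Mid]
  take Mid:  [Leaf Inner Base Mixin1 object] + [Mid Node Leaf Inner Base Mixin1 object] + [Mid]
  take Node:  [Leaf Inner Base Mixin1 object] + [Node Leaf Inner Base Mixin1 object]
  take Leaf:  [Leaf Inner Base Mixin1 object] + [Leaf Inner Base Mixin1 object]
  take Inner:  [Inner Base Mixin1 object] + [Inner Base Mixin1 object]
  take Base:  [Base Mixin1 object] + [Base Mixin1 object]
  take Mixin1:  [Mixin1 object] + [Mixin1 object]
  take object:  [object] + [object]
MRO: Core Beta Left Mid Node Leaf Inner Base Mixin1 object
Mid sits at index 3.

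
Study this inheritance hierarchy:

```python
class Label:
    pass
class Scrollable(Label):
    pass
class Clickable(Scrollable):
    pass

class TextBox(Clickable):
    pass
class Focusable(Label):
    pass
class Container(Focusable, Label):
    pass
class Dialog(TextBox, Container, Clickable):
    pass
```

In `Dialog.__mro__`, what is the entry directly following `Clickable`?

Scrollable

L[Dialog] = Dialog + merge(L[TextBox], L[Container], L[Clickable], [TextBox Container Clickable])
  take TextBox:  [TextBox Clickable Scrollable Label object] + [Container Focusable Label object] + [Clickable Scrollable Label object] + [TextBox Container Clickable]
  take Container:  [Clickable Scrollable Label object] + [Container Focusable Label object] + [Clickable Scrollable Label object] + [Container Clickable]
  take Clickable:  [Clickable Scrollable Label object] + [Focusable Label object] + [Clickable Scrollable Label object] + [Clickable]
  take Scrollable:  [Scrollable Label object] + [Focusable Label object] + [Scrollable Label object]
  take Focusable:  [Label object] + [Focusable Label object] + [Label object]
  take Label:  [Label object] + [Label object] + [Label object]
  take object:  [object] + [object] + [object]
MRO: Dialog TextBox Container Clickable Scrollable Focusable Label object
Clickable is at position 3; next is Scrollable.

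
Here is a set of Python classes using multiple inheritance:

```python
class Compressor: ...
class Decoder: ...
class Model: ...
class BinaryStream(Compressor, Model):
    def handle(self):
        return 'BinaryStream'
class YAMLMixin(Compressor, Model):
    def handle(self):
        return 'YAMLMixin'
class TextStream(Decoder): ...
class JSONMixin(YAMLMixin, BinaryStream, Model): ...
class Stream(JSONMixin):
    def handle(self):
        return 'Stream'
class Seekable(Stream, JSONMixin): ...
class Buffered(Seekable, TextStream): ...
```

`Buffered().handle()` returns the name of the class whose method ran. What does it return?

L[Buffered] = Buffered + merge(L[Seekable], L[TextStream], [Seekable TextStream])
  take Seekable:  [Seekable Stream JSONMixin YAMLMixin BinaryStream Compressor Model object] + [TextStream Decoder object] + [Seekable TextStream]
  take Stream:  [Stream JSONMixin YAMLMixin BinaryStream Compressor Model object] + [TextStream Decoder object] + [TextStream]
  take JSONMixin:  [JSONMixin YAMLMixin BinaryStream Compressor Model object] + [TextStream Decoder object] + [TextStream]
  take YAMLMixin:  [YAMLMixin BinaryStream Compressor Model object] + [TextStream Decoder object] + [TextStream]
  take BinaryStream:  [BinaryStream Compressor Model object] + [TextStream Decoder object] + [TextStream]
  take Compressor:  [Compressor Model object] + [TextStream Decoder object] + [TextStream]
  take Model:  [Model object] + [TextStream Decoder object] + [TextStream]
  take TextStream:  [object] + [TextStream Decoder object] + [TextStream]
  take Decoder:  [object] + [Decoder object]
  take object:  [object] + [object]
MRO: Buffered Seekable Stream JSONMixin YAMLMixin BinaryStream Compressor Model TextStream Decoder object
handle is defined in: BinaryStream, Stream, YAMLMixin. First along the MRO is Stream.

Stream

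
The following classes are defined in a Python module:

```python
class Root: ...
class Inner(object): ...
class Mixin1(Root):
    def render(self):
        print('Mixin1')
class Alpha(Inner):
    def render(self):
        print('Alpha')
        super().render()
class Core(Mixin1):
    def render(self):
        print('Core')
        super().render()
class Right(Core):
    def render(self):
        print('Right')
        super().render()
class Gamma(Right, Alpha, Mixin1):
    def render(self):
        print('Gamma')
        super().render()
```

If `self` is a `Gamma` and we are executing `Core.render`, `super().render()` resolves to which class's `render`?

Alpha

L[Gamma] = Gamma + merge(L[Right], L[Alpha], L[Mixin1], [Right Alpha Mixin1])
  take Right:  [Right Core Mixin1 Root object] + [Alpha Inner object] + [Mixin1 Root object] + [Right Alpha Mixin1]
  take Core:  [Core Mixin1 Root object] + [Alpha Inner object] + [Mixin1 Root object] + [Alpha Mixin1]
  take Alpha:  [Mixin1 Root object] + [Alpha Inner object] + [Mixin1 Root object] + [Alpha Mixin1]
  take Mixin1:  [Mixin1 Root object] + [Inner object] + [Mixin1 Root object] + [Mixin1]
  take Root:  [Root object] + [Inner object] + [Root object]
  take Inner:  [object] + [Inner object] + [object]
  take object:  [object] + [object] + [object]
MRO: Gamma Right Core Alpha Mixin1 Root Inner object
super() in Core.render on a Gamma instance goes to the class after Core in Gamma's MRO: Alpha.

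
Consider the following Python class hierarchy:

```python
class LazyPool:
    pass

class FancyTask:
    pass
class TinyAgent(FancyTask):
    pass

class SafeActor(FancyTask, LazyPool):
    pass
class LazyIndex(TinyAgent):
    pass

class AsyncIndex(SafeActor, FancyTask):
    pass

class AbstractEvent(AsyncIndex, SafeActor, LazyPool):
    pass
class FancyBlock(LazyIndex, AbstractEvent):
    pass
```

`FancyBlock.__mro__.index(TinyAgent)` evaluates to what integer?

2

L[FancyBlock] = FancyBlock + merge(L[LazyIndex], L[AbstractEvent], [LazyIndex AbstractEvent])
  take LazyIndex:  [LazyIndex TinyAgent FancyTask object] + [AbstractEvent AsyncIndex SafeActor FancyTask LazyPool object] + [LazyIndex AbstractEvent]
  take TinyAgent:  [TinyAgent FancyTask object] + [AbstractEvent AsyncIndex SafeActor FancyTask LazyPool object] + [AbstractEvent]
  take AbstractEvent:  [FancyTask object] + [AbstractEvent AsyncIndex SafeActor FancyTask LazyPool object] + [AbstractEvent]
  take AsyncIndex:  [FancyTask object] + [AsyncIndex SafeActor FancyTask LazyPool object]
  take SafeActor:  [FancyTask object] + [SafeActor FancyTask LazyPool object]
  take FancyTask:  [FancyTask object] + [FancyTask LazyPool object]
  take LazyPool:  [object] + [LazyPool object]
  take object:  [object] + [object]
MRO: FancyBlock LazyIndex TinyAgent AbstractEvent AsyncIndex SafeActor FancyTask LazyPool object
TinyAgent sits at index 2.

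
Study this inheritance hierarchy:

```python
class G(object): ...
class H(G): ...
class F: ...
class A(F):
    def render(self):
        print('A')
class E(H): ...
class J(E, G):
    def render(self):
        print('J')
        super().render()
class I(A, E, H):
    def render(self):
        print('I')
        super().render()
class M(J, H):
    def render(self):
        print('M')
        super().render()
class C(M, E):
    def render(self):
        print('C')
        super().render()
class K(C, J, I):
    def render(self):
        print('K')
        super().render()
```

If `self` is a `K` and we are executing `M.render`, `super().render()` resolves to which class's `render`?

L[K] = K + merge(L[C], L[J], L[I], [C J I])
  take C:  [C M J E H G object] + [J E H G object] + [I A F E H G object] + [C J I]
  take M:  [M J E H G object] + [J E H G object] + [I A F E H G object] + [J I]
  take J:  [J E H G object] + [J E H G object] + [I A F E H G object] + [J I]
  take I:  [E H G object] + [E H G object] + [I A F E H G object] + [I]
  take A:  [E H G object] + [E H G object] + [A F E H G object]
  take F:  [E H G object] + [E H G object] + [F E H G object]
  take E:  [E H G object] + [E H G object] + [E H G object]
  take H:  [H G object] + [H G object] + [H G object]
  take G:  [G object] + [G object] + [G object]
  take object:  [object] + [object] + [object]
MRO: K C M J I A F E H G object
super() in M.render on a K instance goes to the class after M in K's MRO: J.

J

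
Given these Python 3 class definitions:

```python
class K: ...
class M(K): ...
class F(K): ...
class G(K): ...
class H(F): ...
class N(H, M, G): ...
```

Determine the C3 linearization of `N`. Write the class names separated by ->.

N -> H -> F -> M -> G -> K -> object

L[N] = N + merge(L[H], L[M], L[G], [H M G])
  take H:  [H F K object] + [M K object] + [G K object] + [H M G]
  take F:  [F K object] + [M K object] + [G K object] + [M G]
  take M:  [K object] + [M K object] + [G K object] + [M G]
  take G:  [K object] + [K object] + [G K object] + [G]
  take K:  [K object] + [K object] + [K object]
  take object:  [object] + [object] + [object]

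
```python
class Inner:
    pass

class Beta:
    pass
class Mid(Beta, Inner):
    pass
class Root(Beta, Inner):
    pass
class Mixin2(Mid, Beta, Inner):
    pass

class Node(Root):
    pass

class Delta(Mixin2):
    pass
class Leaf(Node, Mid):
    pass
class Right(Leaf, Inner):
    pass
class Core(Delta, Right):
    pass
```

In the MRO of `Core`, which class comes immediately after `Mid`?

Beta

L[Core] = Core + merge(L[Delta], L[Right], [Delta Right])
  take Delta:  [Delta Mixin2 Mid Beta Inner object] + [Right Leaf Node Root Mid Beta Inner object] + [Delta Right]
  take Mixin2:  [Mixin2 Mid Beta Inner object] + [Right Leaf Node Root Mid Beta Inner object] + [Right]
  take Right:  [Mid Beta Inner object] + [Right Leaf Node Root Mid Beta Inner object] + [Right]
  take Leaf:  [Mid Beta Inner object] + [Leaf Node Root Mid Beta Inner object]
  take Node:  [Mid Beta Inner object] + [Node Root Mid Beta Inner object]
  take Root:  [Mid Beta Inner object] + [Root Mid Beta Inner object]
  take Mid:  [Mid Beta Inner object] + [Mid Beta Inner object]
  take Beta:  [Beta Inner object] + [Beta Inner object]
  take Inner:  [Inner object] + [Inner object]
  take object:  [object] + [object]
MRO: Core Delta Mixin2 Right Leaf Node Root Mid Beta Inner object
Mid is at position 7; next is Beta.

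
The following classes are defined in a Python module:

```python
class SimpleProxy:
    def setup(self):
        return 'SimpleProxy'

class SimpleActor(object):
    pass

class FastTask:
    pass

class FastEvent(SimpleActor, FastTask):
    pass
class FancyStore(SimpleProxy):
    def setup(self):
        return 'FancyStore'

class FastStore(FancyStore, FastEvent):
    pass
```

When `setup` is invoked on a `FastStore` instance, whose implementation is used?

L[FastStore] = FastStore + merge(L[FancyStore], L[FastEvent], [FancyStore FastEvent])
  take FancyStore:  [FancyStore SimpleProxy object] + [FastEvent SimpleActor FastTask object] + [FancyStore FastEvent]
  take SimpleProxy:  [SimpleProxy object] + [FastEvent SimpleActor FastTask object] + [FastEvent]
  take FastEvent:  [object] + [FastEvent SimpleActor FastTask object] + [FastEvent]
  take SimpleActor:  [object] + [SimpleActor FastTask object]
  take FastTask:  [object] + [FastTask object]
  take object:  [object] + [object]
MRO: FastStore FancyStore SimpleProxy FastEvent SimpleActor FastTask object
setup is defined in: FancyStore, SimpleProxy. First along the MRO is FancyStore.

FancyStore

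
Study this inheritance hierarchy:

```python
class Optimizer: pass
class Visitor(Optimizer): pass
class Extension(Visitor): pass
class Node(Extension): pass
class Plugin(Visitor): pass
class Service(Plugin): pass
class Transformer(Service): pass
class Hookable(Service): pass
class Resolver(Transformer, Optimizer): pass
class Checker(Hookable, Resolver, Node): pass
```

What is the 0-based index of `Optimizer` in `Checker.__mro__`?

9

L[Checker] = Checker + merge(L[Hookable], L[Resolver], L[Node], [Hookable Resolver Node])
  take Hookable:  [Hookable Service Plugin Visitor Optimizer object] + [Resolver Transformer Service Plugin Visitor Optimizer object] + [Node Extension Visitor Optimizer object] + [Hookable Resolver Node]
  take Resolver:  [Service Plugin Visitor Optimizer object] + [Resolver Transformer Service Plugin Visitor Optimizer object] + [Node Extension Visitor Optimizer object] + [Resolver Node]
  take Transformer:  [Service Plugin Visitor Optimizer object] + [Transformer Service Plugin Visitor Optimizer object] + [Node Extension Visitor Optimizer object] + [Node]
  take Service:  [Service Plugin Visitor Optimizer object] + [Service Plugin Visitor Optimizer object] + [Node Extension Visitor Optimizer object] + [Node]
  take Plugin:  [Plugin Visitor Optimizer object] + [Plugin Visitor Optimizer object] + [Node Extension Visitor Optimizer object] + [Node]
  take Node:  [Visitor Optimizer object] + [Visitor Optimizer object] + [Node Extension Visitor Optimizer object] + [Node]
  take Extension:  [Visitor Optimizer object] + [Visitor Optimizer object] + [Extension Visitor Optimizer object]
  take Visitor:  [Visitor Optimizer object] + [Visitor Optimizer object] + [Visitor Optimizer object]
  take Optimizer:  [Optimizer object] + [Optimizer object] + [Optimizer object]
  take object:  [object] + [object] + [object]
MRO: Checker Hookable Resolver Transformer Service Plugin Node Extension Visitor Optimizer object
Optimizer sits at index 9.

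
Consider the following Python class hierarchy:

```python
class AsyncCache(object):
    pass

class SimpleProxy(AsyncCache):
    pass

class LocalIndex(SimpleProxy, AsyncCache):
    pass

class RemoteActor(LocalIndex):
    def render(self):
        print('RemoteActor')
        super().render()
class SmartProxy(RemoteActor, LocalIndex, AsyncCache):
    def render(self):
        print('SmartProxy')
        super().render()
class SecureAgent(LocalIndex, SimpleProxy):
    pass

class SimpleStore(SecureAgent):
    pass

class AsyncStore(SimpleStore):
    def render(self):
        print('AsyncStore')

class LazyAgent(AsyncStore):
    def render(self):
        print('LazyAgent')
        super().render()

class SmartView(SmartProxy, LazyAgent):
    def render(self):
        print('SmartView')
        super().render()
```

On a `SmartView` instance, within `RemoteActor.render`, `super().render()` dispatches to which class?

LazyAgent

L[SmartView] = SmartView + merge(L[SmartProxy], L[LazyAgent], [SmartProxy LazyAgent])
  take SmartProxy:  [SmartProxy RemoteActor LocalIndex SimpleProxy AsyncCache object] + [LazyAgent AsyncStore SimpleStore SecureAgent LocalIndex SimpleProxy AsyncCache object] + [SmartProxy LazyAgent]
  take RemoteActor:  [RemoteActor LocalIndex SimpleProxy AsyncCache object] + [LazyAgent AsyncStore SimpleStore SecureAgent LocalIndex SimpleProxy AsyncCache object] + [LazyAgent]
  take LazyAgent:  [LocalIndex SimpleProxy AsyncCache object] + [LazyAgent AsyncStore SimpleStore SecureAgent LocalIndex SimpleProxy AsyncCache object] + [LazyAgent]
  take AsyncStore:  [LocalIndex SimpleProxy AsyncCache object] + [AsyncStore SimpleStore SecureAgent LocalIndex SimpleProxy AsyncCache object]
  take SimpleStore:  [LocalIndex SimpleProxy AsyncCache object] + [SimpleStore SecureAgent LocalIndex SimpleProxy AsyncCache object]
  take SecureAgent:  [LocalIndex SimpleProxy AsyncCache object] + [SecureAgent LocalIndex SimpleProxy AsyncCache object]
  take LocalIndex:  [LocalIndex SimpleProxy AsyncCache object] + [LocalIndex SimpleProxy AsyncCache object]
  take SimpleProxy:  [SimpleProxy AsyncCache object] + [SimpleProxy AsyncCache object]
  take AsyncCache:  [AsyncCache object] + [AsyncCache object]
  take object:  [object] + [object]
MRO: SmartView SmartProxy RemoteActor LazyAgent AsyncStore SimpleStore SecureAgent LocalIndex SimpleProxy AsyncCache object
super() in RemoteActor.render on a SmartView instance goes to the class after RemoteActor in SmartView's MRO: LazyAgent.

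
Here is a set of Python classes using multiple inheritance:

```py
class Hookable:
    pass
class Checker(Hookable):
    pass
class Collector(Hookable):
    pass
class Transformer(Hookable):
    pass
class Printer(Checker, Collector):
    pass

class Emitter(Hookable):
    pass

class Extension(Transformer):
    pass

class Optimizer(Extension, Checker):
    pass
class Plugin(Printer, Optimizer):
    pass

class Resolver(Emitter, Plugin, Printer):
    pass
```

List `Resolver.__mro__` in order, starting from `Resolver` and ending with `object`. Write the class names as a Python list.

[Resolver, Emitter, Plugin, Printer, Optimizer, Extension, Transformer, Checker, Collector, Hookable, object]

L[Resolver] = Resolver + merge(L[Emitter], L[Plugin], L[Printer], [Emitter Plugin Printer])
  take Emitter:  [Emitter Hookable object] + [Plugin Printer Optimizer Extension Transformer Checker Collector Hookable object] + [Printer Checker Collector Hookable object] + [Emitter Plugin Printer]
  take Plugin:  [Hookable object] + [Plugin Printer Optimizer Extension Transformer Checker Collector Hookable object] + [Printer Checker Collector Hookable object] + [Plugin Printer]
  take Printer:  [Hookable object] + [Printer Optimizer Extension Transformer Checker Collector Hookable object] + [Printer Checker Collector Hookable object] + [Printer]
  take Optimizer:  [Hookable object] + [Optimizer Extension Transformer Checker Collector Hookable object] + [Checker Collector Hookable object]
  take Extension:  [Hookable object] + [Extension Transformer Checker Collector Hookable object] + [Checker Collector Hookable object]
  take Transformer:  [Hookable object] + [Transformer Checker Collector Hookable object] + [Checker Collector Hookable object]
  take Checker:  [Hookable object] + [Checker Collector Hookable object] + [Checker Collector Hookable object]
  take Collector:  [Hookable object] + [Collector Hookable object] + [Collector Hookable object]
  take Hookable:  [Hookable object] + [Hookable object] + [Hookable object]
  take object:  [object] + [object] + [object]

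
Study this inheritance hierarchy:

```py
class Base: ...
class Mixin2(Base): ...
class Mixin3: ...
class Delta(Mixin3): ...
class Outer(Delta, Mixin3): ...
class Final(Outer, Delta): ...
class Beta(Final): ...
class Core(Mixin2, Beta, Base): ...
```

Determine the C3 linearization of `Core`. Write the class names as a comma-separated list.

L[Core] = Core + merge(L[Mixin2], L[Beta], L[Base], [Mixin2 Beta Base])
  take Mixin2:  [Mixin2 Base object] + [Beta Final Outer Delta Mixin3 object] + [Base object] + [Mixin2 Beta Base]
  take Beta:  [Base object] + [Beta Final Outer Delta Mixin3 object] + [Base object] + [Beta Base]
  take Base:  [Base object] + [Final Outer Delta Mixin3 object] + [Base object] + [Base]
  take Final:  [object] + [Final Outer Delta Mixin3 object] + [object]
  take Outer:  [object] + [Outer Delta Mixin3 object] + [object]
  take Delta:  [object] + [Delta Mixin3 object] + [object]
  take Mixin3:  [object] + [Mixin3 object] + [object]
  take object:  [object] + [object] + [object]

Core, Mixin2, Beta, Base, Final, Outer, Delta, Mixin3, object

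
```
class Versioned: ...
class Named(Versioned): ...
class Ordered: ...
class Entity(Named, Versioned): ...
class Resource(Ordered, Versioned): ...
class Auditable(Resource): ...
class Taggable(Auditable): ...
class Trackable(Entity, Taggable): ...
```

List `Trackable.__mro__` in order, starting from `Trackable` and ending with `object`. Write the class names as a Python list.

[Trackable, Entity, Named, Taggable, Auditable, Resource, Ordered, Versioned, object]

L[Trackable] = Trackable + merge(L[Entity], L[Taggable], [Entity Taggable])
  take Entity:  [Entity Named Versioned object] + [Taggable Auditable Resource Ordered Versioned object] + [Entity Taggable]
  take Named:  [Named Versioned object] + [Taggable Auditable Resource Ordered Versioned object] + [Taggable]
  take Taggable:  [Versioned object] + [Taggable Auditable Resource Ordered Versioned object] + [Taggable]
  take Auditable:  [Versioned object] + [Auditable Resource Ordered Versioned object]
  take Resource:  [Versioned object] + [Resource Ordered Versioned object]
  take Ordered:  [Versioned object] + [Ordered Versioned object]
  take Versioned:  [Versioned object] + [Versioned object]
  take object:  [object] + [object]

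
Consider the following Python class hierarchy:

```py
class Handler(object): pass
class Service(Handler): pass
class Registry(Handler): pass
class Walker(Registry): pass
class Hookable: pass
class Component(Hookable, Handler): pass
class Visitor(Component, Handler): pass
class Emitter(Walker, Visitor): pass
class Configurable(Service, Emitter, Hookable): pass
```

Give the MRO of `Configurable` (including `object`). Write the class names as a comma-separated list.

L[Configurable] = Configurable + merge(L[Service], L[Emitter], L[Hookable], [Service Emitter Hookable])
  take Service:  [Service Handler object] + [Emitter Walker Registry Visitor Component Hookable Handler object] + [Hookable object] + [Service Emitter Hookable]
  take Emitter:  [Handler object] + [Emitter Walker Registry Visitor Component Hookable Handler object] + [Hookable object] + [Emitter Hookable]
  take Walker:  [Handler object] + [Walker Registry Visitor Component Hookable Handler object] + [Hookable object] + [Hookable]
  take Registry:  [Handler object] + [Registry Visitor Component Hookable Handler object] + [Hookable object] + [Hookable]
  take Visitor:  [Handler object] + [Visitor Component Hookable Handler object] + [Hookable object] + [Hookable]
  take Component:  [Handler object] + [Component Hookable Handler object] + [Hookable object] + [Hookable]
  take Hookable:  [Handler object] + [Hookable Handler object] + [Hookable object] + [Hookable]
  take Handler:  [Handler object] + [Handler object] + [object]
  take object:  [object] + [object] + [object]

Configurable, Service, Emitter, Walker, Registry, Visitor, Component, Hookable, Handler, object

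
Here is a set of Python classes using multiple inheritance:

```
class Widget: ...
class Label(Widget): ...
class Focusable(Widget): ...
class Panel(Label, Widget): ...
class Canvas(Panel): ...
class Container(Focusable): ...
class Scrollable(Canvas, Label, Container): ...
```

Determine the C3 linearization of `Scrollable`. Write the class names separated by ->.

L[Scrollable] = Scrollable + merge(L[Canvas], L[Label], L[Container], [Canvas Label Container])
  take Canvas:  [Canvas Panel Label Widget object] + [Label Widget object] + [Container Focusable Widget object] + [Canvas Label Container]
  take Panel:  [Panel Label Widget object] + [Label Widget object] + [Container Focusable Widget object] + [Label Container]
  take Label:  [Label Widget object] + [Label Widget object] + [Container Focusable Widget object] + [Label Container]
  take Container:  [Widget object] + [Widget object] + [Container Focusable Widget object] + [Container]
  take Focusable:  [Widget object] + [Widget object] + [Focusable Widget object]
  take Widget:  [Widget object] + [Widget object] + [Widget object]
  take object:  [object] + [object] + [object]

Scrollable -> Canvas -> Panel -> Label -> Container -> Focusable -> Widget -> object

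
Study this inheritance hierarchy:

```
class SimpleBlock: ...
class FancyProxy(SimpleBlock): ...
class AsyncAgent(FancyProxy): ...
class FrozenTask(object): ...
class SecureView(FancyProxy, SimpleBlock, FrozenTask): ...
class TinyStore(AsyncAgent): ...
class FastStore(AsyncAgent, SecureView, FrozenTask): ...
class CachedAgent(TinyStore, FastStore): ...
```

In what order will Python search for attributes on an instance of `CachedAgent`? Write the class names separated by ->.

L[CachedAgent] = CachedAgent + merge(L[TinyStore], L[FastStore], [TinyStore FastStore])
  take TinyStore:  [TinyStore AsyncAgent FancyProxy SimpleBlock object] + [FastStore AsyncAgent SecureView FancyProxy SimpleBlock FrozenTask object] + [TinyStore FastStore]
  take FastStore:  [AsyncAgent FancyProxy SimpleBlock object] + [FastStore AsyncAgent SecureView FancyProxy SimpleBlock FrozenTask object] + [FastStore]
  take AsyncAgent:  [AsyncAgent FancyProxy SimpleBlock object] + [AsyncAgent SecureView FancyProxy SimpleBlock FrozenTask object]
  take SecureView:  [FancyProxy SimpleBlock object] + [SecureView FancyProxy SimpleBlock FrozenTask object]
  take FancyProxy:  [FancyProxy SimpleBlock object] + [FancyProxy SimpleBlock FrozenTask object]
  take SimpleBlock:  [SimpleBlock object] + [SimpleBlock FrozenTask object]
  take FrozenTask:  [object] + [FrozenTask object]
  take object:  [object] + [object]

CachedAgent -> TinyStore -> FastStore -> AsyncAgent -> SecureView -> FancyProxy -> SimpleBlock -> FrozenTask -> object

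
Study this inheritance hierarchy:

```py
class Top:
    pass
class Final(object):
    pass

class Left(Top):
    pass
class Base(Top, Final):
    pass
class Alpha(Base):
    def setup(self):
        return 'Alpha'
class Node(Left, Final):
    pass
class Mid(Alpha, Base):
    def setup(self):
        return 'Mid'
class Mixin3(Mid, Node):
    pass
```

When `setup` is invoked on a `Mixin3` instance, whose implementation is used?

L[Mixin3] = Mixin3 + merge(L[Mid], L[Node], [Mid Node])
  take Mid:  [Mid Alpha Base Top Final object] + [Node Left Top Final object] + [Mid Node]
  take Alpha:  [Alpha Base Top Final object] + [Node Left Top Final object] + [Node]
  take Base:  [Base Top Final object] + [Node Left Top Final object] + [Node]
  take Node:  [Top Final object] + [Node Left Top Final object] + [Node]
  take Left:  [Top Final object] + [Left Top Final object]
  take Top:  [Top Final object] + [Top Final object]
  take Final:  [Final object] + [Final object]
  take object:  [object] + [object]
MRO: Mixin3 Mid Alpha Base Node Left Top Final object
setup is defined in: Alpha, Mid. First along the MRO is Mid.

Mid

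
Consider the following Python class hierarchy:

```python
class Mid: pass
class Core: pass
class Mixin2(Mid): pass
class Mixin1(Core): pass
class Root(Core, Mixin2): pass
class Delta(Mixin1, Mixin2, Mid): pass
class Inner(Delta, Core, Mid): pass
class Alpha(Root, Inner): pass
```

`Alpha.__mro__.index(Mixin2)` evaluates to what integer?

L[Alpha] = Alpha + merge(L[Root], L[Inner], [Root Inner])
  take Root:  [Root Core Mixin2 Mid object] + [Inner Delta Mixin1 Core Mixin2 Mid object] + [Root Inner]
  take Inner:  [Core Mixin2 Mid object] + [Inner Delta Mixin1 Core Mixin2 Mid object] + [Inner]
  take Delta:  [Core Mixin2 Mid object] + [Delta Mixin1 Core Mixin2 Mid object]
  take Mixin1:  [Core Mixin2 Mid object] + [Mixin1 Core Mixin2 Mid object]
  take Core:  [Core Mixin2 Mid object] + [Core Mixin2 Mid object]
  take Mixin2:  [Mixin2 Mid object] + [Mixin2 Mid object]
  take Mid:  [Mid object] + [Mid object]
  take object:  [object] + [object]
MRO: Alpha Root Inner Delta Mixin1 Core Mixin2 Mid object
Mixin2 sits at index 6.

6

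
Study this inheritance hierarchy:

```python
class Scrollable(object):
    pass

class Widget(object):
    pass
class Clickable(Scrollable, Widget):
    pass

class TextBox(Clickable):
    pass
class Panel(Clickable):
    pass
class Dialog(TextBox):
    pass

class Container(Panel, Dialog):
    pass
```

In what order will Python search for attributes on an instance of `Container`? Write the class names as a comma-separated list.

Container, Panel, Dialog, TextBox, Clickable, Scrollable, Widget, object

L[Container] = Container + merge(L[Panel], L[Dialog], [Panel Dialog])
  take Panel:  [Panel Clickable Scrollable Widget object] + [Dialog TextBox Clickable Scrollable Widget object] + [Panel Dialog]
  take Dialog:  [Clickable Scrollable Widget object] + [Dialog TextBox Clickable Scrollable Widget object] + [Dialog]
  take TextBox:  [Clickable Scrollable Widget object] + [TextBox Clickable Scrollable Widget object]
  take Clickable:  [Clickable Scrollable Widget object] + [Clickable Scrollable Widget object]
  take Scrollable:  [Scrollable Widget object] + [Scrollable Widget object]
  take Widget:  [Widget object] + [Widget object]
  take object:  [object] + [object]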